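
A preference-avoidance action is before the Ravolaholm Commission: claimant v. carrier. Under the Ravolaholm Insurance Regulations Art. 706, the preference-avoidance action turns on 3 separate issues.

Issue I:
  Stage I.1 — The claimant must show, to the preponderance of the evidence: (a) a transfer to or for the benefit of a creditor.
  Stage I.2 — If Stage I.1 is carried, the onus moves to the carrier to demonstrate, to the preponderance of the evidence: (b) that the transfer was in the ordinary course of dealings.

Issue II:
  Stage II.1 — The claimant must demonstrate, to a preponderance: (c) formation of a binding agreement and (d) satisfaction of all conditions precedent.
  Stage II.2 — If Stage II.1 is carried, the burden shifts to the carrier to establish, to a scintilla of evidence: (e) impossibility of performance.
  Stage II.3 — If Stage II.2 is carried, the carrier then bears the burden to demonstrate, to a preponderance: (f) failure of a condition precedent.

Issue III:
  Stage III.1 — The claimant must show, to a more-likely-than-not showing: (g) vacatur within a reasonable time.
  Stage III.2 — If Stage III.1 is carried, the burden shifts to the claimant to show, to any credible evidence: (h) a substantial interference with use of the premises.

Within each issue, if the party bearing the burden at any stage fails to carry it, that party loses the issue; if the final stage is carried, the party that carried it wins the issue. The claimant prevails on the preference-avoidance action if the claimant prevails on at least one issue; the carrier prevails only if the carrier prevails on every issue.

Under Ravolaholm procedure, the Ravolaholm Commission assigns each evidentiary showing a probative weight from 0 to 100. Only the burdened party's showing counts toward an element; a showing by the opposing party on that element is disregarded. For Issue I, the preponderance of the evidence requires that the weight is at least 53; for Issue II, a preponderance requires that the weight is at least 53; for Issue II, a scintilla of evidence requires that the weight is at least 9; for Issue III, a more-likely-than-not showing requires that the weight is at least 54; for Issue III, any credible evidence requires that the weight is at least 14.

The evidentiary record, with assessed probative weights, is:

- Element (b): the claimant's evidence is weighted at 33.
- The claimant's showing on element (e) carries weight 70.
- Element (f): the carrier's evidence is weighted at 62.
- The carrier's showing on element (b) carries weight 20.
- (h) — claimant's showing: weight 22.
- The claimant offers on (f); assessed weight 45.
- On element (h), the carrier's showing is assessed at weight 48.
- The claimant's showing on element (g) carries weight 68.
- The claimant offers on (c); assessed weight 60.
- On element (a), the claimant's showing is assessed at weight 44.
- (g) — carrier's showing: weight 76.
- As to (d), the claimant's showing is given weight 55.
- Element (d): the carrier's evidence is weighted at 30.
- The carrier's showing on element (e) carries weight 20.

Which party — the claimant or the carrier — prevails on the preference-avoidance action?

claimant

— Issue I —
Stage I.1 (claimant, the preponderance of the evidence, weight is at least 53): (a) 44 < 53 — fails.
  Not every element is met, so the claimant fails to carry Stage I.1.
So the carrier prevails on this issue.
— Issue II —
At Stage II.1 the claimant must meet a preponderance (weight is at least 53): on (c) the weight is 60, ≥ 53, so (c) meets the standard; on (d) the weight is 55 (the carrier's 30 is given no effect), which does reach 53, so (d) meets the standard.
  All elements met. The burden passes to the carrier.
At Stage II.2 the carrier must meet a scintilla of evidence (weight is at least 9): on (e) the weight is 20 (the claimant's 70 is given no effect), which does reach 9, so (e) meets the standard.
  Stage II.2 is satisfied; the carrier continues to bear the burden.
At Stage II.3 the carrier must meet a preponderance (weight is at least 53): on (f) the weight is 62 (the claimant's 45 is given no effect), which does reach 53, so (f) meets the standard.
  All elements met at the final stage.
All stages carried — the carrier prevails on this issue.
— Issue III —
Stage III.1 (claimant, a more-likely-than-not showing, weight is at least 54): (g) 68 (carrier's 76 disregarded) ≥ 54 — meets.
  All elements met. The claimant retains the burden for Stage III.2.
Stage III.2 (claimant, any credible evidence, weight is at least 14): (h) 22 (carrier's 48 disregarded) ≥ 14 — meets.
  Stage III.2 carried; the final stage is satisfied.
All stages carried — the claimant prevails on this issue.
Per-issue: Issue I → carrier; Issue II → carrier; Issue III → claimant. The claimant must prevail on at least one issue; overall, the claimant prevails.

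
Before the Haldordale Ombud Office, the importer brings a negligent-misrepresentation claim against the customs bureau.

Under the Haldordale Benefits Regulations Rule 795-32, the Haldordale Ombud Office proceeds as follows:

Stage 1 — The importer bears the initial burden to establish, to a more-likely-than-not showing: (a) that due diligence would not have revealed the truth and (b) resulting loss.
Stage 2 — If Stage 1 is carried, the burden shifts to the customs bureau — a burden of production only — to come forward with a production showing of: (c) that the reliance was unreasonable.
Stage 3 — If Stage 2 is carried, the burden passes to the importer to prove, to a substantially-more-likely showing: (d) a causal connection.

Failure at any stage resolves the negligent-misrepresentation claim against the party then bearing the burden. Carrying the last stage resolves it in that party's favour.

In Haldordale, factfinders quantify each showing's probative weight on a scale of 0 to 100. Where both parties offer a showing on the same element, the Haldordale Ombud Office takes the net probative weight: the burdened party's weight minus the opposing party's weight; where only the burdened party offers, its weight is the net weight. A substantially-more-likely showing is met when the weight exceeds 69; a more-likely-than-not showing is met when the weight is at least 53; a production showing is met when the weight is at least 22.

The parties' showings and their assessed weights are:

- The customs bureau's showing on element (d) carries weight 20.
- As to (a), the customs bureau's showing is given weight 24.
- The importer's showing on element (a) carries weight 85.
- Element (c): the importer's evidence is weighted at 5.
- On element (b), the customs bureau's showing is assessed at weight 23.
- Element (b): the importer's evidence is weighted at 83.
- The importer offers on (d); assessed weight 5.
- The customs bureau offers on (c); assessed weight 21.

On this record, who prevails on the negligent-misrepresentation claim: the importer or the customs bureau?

importer

At Stage 1 the importer must meet a more-likely-than-not showing (weight is at least 53): on (a) the weight is 85 less the opposing 24 gives net 61, ≥ 53, so (a) meets the standard; on (b) the weight is 83 less the opposing 23 gives net 60, ≥ 53, so (b) meets the standard.
  Stage 1 carried; the burden shifts to the customs bureau.
At Stage 2 the customs bureau must meet a production showing (weight is at least 22): on (c) the weight is 21 less the opposing 5 gives net 16, which does not reach 22, so (c) does not meet the standard.
  Not every element is met, so the customs bureau fails to carry Stage 2.
So the importer prevails.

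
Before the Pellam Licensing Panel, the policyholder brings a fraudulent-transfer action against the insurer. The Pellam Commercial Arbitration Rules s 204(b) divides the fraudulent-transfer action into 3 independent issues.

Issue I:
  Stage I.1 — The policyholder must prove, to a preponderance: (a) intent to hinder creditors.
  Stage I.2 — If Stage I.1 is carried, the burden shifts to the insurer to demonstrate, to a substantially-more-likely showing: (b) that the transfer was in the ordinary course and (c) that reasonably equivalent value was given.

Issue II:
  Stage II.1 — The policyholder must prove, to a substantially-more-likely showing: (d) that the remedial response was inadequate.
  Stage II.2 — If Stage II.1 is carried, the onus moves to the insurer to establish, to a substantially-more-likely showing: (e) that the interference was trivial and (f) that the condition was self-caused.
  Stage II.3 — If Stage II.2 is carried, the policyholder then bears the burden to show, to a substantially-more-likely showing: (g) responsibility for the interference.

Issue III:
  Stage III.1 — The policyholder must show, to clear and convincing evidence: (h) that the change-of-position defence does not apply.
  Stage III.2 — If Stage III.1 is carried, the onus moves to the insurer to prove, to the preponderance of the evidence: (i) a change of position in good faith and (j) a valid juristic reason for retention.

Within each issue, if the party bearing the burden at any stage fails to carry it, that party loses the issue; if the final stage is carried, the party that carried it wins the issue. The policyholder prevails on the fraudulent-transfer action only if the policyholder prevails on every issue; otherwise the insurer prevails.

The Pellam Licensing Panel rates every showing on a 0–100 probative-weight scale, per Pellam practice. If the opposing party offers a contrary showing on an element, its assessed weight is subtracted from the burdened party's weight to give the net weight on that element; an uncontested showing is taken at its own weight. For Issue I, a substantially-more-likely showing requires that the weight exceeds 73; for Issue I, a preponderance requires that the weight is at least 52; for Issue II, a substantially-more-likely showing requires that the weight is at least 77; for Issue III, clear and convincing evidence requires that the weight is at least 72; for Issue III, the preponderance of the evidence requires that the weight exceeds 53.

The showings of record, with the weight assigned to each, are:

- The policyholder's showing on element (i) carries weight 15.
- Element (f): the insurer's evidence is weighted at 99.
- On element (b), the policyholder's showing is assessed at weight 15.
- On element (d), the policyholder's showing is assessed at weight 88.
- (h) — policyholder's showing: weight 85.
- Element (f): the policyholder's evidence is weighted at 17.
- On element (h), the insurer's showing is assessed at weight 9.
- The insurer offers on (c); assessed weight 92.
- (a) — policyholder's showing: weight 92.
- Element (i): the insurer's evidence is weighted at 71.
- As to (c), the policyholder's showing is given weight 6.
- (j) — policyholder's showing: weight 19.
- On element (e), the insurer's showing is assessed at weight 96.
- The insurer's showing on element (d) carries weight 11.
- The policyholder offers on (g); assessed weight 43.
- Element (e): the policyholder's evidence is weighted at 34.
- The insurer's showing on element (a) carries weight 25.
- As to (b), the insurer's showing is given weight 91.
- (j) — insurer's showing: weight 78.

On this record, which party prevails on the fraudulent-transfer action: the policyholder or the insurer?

insurer

— Issue I —
Stage I.1 (policyholder, a preponderance, weight is at least 52): (a) net 92−25=67 ≥ 52 — meets.
  Stage I.1 carried; the burden shifts to the insurer.
Stage I.2 (insurer, a substantially-more-likely showing, weight exceeds 73): (b) net 91−15=76 > 73 — meets; (c) net 92−6=86 > 73 — meets.
  The insurer carries the last stage.
All stages carried — the insurer prevails on this issue.
— Issue II —
At Stage II.1 the policyholder must meet a substantially-more-likely showing (weight is at least 77): on (d) the weight is 88 less the opposing 11 gives net 77, which does reach 77, so (d) meets the standard.
  The policyholder carries Stage II.1; the insurer now bears the burden.
At Stage II.2 the insurer must meet a substantially-more-likely showing (weight is at least 77): on (e) the weight is 96 less the opposing 34 gives net 62, which does not reach 77, so (e) does not meet the standard; on (f) the weight is 99 less the opposing 17 gives net 82, which does reach 77, so (f) meets the standard.
  Not every element is met, so the insurer fails to carry Stage II.2.
The policyholder prevails on this issue.
— Issue III —
Stage III.1 (policyholder, clear and convincing evidence, weight is at least 72): (h) net 85−9=76 ≥ 72 — meets.
  Stage III.1 is satisfied; the onus moves to the insurer.
Stage III.2 (insurer, the preponderance of the evidence, weight exceeds 53): (i) net 71−15=56 > 53 — meets; (j) net 78−19=59 > 53 — meets.
  The insurer carries the last stage.
All stages carried — the insurer prevails on this issue.
Per-issue: Issue I → insurer; Issue II → policyholder; Issue III → insurer. The policyholder must prevail on every issue; overall, the insurer prevails.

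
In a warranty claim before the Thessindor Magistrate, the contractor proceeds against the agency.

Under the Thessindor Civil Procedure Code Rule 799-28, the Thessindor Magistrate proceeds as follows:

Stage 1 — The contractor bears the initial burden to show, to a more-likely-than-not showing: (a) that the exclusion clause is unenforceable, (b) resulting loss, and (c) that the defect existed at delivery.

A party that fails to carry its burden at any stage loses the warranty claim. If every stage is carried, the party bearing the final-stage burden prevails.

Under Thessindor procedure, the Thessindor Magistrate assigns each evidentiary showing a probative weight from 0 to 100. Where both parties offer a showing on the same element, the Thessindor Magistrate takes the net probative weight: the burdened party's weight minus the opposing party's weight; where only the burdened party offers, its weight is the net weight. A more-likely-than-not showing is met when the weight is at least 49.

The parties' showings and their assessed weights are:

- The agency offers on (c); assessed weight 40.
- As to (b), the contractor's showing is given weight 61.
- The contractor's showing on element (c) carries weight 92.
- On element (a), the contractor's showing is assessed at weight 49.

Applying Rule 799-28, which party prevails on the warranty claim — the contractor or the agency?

Stage 1 — burden on contractor; standard: a more-likely-than-not showing (weight is at least 49).
    (a): 49 ≥ 49 [met]
    (b): 61 ≥ 49 [met]
    (c): 92 − 40 = 52 ≥ 49 [met]
  Stage 1 carried; the final stage is satisfied.
All stages carried — the contractor prevails.

contractor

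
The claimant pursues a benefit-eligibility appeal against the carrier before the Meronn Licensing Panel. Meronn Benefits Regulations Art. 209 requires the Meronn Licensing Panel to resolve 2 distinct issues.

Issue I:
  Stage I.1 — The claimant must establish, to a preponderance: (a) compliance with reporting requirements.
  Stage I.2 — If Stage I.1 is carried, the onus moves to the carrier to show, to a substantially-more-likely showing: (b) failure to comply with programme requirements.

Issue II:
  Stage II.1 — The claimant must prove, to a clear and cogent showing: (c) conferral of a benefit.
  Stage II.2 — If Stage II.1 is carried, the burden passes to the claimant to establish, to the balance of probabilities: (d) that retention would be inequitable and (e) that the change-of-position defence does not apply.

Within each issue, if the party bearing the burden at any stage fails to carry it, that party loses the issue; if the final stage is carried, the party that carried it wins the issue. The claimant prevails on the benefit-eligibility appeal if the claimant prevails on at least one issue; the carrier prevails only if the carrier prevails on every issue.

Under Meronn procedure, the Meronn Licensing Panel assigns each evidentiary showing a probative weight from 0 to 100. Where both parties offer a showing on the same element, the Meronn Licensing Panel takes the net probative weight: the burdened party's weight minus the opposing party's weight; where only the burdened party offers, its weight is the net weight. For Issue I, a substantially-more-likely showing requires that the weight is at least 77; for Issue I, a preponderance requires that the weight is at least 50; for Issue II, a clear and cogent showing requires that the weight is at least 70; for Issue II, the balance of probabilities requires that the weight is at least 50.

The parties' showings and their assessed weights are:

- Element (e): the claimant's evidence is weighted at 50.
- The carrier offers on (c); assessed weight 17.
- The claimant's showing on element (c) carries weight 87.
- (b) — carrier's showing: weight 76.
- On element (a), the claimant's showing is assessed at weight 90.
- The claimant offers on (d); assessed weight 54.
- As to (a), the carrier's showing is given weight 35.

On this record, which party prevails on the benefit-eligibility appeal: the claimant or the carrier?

claimant

— Issue I —
Stage I.1 (claimant, a preponderance, weight is at least 50): (a) net 90−35=55 ≥ 50 — meets.
  All elements met. The burden passes to the carrier.
Stage I.2 (carrier, a substantially-more-likely showing, weight is at least 77): (b) 76 < 77 — fails.
  Not every element is met, so the carrier fails to carry Stage I.2.
So the claimant prevails on this issue.
— Issue II —
Stage II.1 (claimant, a clear and cogent showing, weight is at least 70): (c) net 87−17=70 ≥ 70 — meets.
  Stage II.1 is satisfied; the claimant continues to bear the burden.
Stage II.2 (claimant, the balance of probabilities, weight is at least 50): (d) 54 ≥ 50 — meets; (e) 50 ≥ 50 — meets.
  The claimant carries the last stage.
All stages carried — the claimant prevails on this issue.
Per-issue: Issue I → claimant; Issue II → claimant. The claimant must prevail on at least one issue; overall, the claimant prevails.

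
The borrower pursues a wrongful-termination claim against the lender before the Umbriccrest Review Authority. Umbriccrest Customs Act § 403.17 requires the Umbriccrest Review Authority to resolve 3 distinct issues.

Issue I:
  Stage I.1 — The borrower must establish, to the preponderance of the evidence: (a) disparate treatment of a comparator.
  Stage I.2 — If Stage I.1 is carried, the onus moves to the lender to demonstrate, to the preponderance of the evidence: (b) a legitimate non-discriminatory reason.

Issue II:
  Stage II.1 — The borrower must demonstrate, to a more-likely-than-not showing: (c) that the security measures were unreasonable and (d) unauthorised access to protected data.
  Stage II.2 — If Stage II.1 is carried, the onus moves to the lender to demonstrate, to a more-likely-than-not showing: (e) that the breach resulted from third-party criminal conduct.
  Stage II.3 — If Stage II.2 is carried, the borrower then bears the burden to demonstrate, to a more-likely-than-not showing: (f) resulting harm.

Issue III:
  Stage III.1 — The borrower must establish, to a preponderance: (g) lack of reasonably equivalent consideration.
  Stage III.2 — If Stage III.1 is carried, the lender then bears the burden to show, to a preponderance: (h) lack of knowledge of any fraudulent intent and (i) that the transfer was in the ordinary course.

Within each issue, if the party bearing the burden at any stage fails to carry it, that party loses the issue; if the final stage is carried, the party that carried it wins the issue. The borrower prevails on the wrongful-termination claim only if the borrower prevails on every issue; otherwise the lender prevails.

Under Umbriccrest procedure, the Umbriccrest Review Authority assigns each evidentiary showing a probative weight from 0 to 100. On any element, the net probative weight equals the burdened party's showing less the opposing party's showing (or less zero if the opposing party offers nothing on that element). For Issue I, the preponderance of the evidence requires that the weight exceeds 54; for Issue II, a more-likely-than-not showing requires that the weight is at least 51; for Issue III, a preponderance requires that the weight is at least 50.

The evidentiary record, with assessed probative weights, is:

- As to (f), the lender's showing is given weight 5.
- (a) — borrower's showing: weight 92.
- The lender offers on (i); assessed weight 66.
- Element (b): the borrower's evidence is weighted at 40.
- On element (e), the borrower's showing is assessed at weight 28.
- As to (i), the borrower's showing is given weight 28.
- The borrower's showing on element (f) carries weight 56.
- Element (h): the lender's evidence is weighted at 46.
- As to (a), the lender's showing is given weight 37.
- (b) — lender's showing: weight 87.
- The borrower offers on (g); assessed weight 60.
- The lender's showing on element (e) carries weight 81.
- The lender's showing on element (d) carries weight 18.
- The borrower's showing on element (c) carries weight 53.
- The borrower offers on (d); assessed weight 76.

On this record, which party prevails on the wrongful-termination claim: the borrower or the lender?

borrower

— Issue I —
At Stage I.1 the borrower must meet the preponderance of the evidence (weight exceeds 54): on (a) the weight is 92 less the opposing 37 gives net 55, > 54, so (a) meets the standard.
  The borrower carries Stage I.1; the lender now bears the burden.
At Stage I.2 the lender must meet the preponderance of the evidence (weight exceeds 54): on (b) the weight is 87 less the opposing 40 gives net 47, ≤ 54, so (b) does not meet the standard.
  The lender does not carry Stage I.2.
The borrower prevails on this issue.
— Issue II —
Stage II.1 — burden on borrower; standard: a more-likely-than-not showing (weight is at least 51).
    (c): 53 ≥ 51 [met]
    (d): 76 − 18 = 58 ≥ 51 [met]
  Stage II.1 carried; the burden shifts to the lender.
Stage II.2 — burden on lender; standard: a more-likely-than-not showing (weight is at least 51).
    (e): 81 − 28 = 53 ≥ 51 [met]
  The lender carries Stage II.2; the borrower now bears the burden.
Stage II.3 — burden on borrower; standard: a more-likely-than-not showing (weight is at least 51).
    (f): 56 − 5 = 51 ≥ 51 [met]
  Stage II.3 carried; the final stage is satisfied.
With every stage satisfied, the borrower prevails on this issue.
— Issue III —
At Stage III.1 the borrower must meet a preponderance (weight is at least 50): on (g) the weight is 60, which does reach 50, so (g) meets the standard.
  All elements met. The burden passes to the lender.
At Stage III.2 the lender must meet a preponderance (weight is at least 50): on (h) the weight is 46, which does not reach 50, so (h) does not meet the standard; on (i) the weight is 66 less the opposing 28 gives net 38, which does not reach 50, so (i) does not meet the standard.
  Stage III.2 not carried; the lender fails its burden.
The analysis ends at Stage III.2; the borrower prevails on this issue.
Per-issue: Issue I → borrower; Issue II → borrower; Issue III → borrower. The borrower must prevail on every issue; overall, the borrower prevails.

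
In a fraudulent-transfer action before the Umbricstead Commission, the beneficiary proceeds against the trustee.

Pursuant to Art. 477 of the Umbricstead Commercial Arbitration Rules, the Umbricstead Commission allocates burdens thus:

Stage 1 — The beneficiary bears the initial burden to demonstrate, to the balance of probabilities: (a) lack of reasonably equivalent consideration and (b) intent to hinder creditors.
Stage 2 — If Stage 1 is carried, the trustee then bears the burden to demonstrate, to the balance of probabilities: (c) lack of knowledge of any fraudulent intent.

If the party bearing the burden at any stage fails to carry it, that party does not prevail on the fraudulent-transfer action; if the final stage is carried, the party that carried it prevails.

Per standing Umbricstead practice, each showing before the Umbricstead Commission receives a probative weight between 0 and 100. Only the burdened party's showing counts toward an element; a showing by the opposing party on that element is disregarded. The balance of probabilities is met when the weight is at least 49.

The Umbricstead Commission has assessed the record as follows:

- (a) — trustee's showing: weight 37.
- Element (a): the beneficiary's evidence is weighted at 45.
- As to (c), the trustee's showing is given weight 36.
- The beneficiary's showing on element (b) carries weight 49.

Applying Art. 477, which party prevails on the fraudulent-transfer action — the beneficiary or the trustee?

Stage 1 (beneficiary, the balance of probabilities, weight is at least 49): (a) 45 (trustee's 37 disregarded) < 49 — fails; (b) 49 ≥ 49 — meets.
  The beneficiary does not carry Stage 1.
The analysis ends at Stage 1; the trustee prevails.

trustee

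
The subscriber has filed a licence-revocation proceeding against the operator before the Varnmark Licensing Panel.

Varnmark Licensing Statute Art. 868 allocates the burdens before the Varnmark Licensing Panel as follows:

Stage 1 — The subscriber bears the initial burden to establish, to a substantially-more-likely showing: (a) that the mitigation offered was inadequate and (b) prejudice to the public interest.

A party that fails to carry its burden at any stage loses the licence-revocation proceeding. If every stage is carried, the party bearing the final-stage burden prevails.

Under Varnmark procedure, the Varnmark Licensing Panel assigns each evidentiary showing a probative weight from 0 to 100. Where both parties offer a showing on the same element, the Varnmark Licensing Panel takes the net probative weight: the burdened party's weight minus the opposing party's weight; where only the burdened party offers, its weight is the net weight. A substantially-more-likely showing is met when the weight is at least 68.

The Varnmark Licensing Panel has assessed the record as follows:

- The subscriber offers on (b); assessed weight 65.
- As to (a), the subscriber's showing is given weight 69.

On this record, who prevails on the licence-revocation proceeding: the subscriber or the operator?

At Stage 1 the subscriber must meet a substantially-more-likely showing (weight is at least 68): on (a) the weight is 69, ≥ 68, so (a) meets the standard; on (b) the weight is 65, which does not reach 68, so (b) does not meet the standard.
  The subscriber does not carry Stage 1.
So the operator prevails.

operator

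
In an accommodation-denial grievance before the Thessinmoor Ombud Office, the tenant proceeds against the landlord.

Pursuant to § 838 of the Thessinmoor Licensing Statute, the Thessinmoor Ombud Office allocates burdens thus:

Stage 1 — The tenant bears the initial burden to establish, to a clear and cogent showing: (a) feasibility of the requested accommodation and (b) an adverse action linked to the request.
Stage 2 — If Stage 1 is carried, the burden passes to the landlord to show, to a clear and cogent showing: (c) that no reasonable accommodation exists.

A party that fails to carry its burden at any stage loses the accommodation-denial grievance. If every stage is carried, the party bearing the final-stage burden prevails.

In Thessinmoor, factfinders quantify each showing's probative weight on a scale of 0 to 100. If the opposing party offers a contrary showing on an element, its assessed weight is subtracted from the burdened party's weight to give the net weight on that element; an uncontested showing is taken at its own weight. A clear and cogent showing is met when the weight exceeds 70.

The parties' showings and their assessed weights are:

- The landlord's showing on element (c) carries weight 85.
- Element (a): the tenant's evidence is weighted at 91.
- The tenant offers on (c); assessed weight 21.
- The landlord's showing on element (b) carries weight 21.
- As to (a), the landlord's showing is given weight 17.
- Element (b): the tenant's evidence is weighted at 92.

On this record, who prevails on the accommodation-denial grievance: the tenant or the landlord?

tenant

At Stage 1 the tenant must meet a clear and cogent showing (weight exceeds 70): on (a) the weight is 91 less the opposing 17 gives net 74, > 70, so (a) meets the standard; on (b) the weight is 92 less the opposing 21 gives net 71, > 70, so (b) meets the standard.
  The tenant carries Stage 1; the landlord now bears the burden.
At Stage 2 the landlord must meet a clear and cogent showing (weight exceeds 70): on (c) the weight is 85 less the opposing 21 gives net 64, which does not exceed 70, so (c) does not meet the standard.
  Not every element is met, so the landlord fails to carry Stage 2.
The tenant prevails.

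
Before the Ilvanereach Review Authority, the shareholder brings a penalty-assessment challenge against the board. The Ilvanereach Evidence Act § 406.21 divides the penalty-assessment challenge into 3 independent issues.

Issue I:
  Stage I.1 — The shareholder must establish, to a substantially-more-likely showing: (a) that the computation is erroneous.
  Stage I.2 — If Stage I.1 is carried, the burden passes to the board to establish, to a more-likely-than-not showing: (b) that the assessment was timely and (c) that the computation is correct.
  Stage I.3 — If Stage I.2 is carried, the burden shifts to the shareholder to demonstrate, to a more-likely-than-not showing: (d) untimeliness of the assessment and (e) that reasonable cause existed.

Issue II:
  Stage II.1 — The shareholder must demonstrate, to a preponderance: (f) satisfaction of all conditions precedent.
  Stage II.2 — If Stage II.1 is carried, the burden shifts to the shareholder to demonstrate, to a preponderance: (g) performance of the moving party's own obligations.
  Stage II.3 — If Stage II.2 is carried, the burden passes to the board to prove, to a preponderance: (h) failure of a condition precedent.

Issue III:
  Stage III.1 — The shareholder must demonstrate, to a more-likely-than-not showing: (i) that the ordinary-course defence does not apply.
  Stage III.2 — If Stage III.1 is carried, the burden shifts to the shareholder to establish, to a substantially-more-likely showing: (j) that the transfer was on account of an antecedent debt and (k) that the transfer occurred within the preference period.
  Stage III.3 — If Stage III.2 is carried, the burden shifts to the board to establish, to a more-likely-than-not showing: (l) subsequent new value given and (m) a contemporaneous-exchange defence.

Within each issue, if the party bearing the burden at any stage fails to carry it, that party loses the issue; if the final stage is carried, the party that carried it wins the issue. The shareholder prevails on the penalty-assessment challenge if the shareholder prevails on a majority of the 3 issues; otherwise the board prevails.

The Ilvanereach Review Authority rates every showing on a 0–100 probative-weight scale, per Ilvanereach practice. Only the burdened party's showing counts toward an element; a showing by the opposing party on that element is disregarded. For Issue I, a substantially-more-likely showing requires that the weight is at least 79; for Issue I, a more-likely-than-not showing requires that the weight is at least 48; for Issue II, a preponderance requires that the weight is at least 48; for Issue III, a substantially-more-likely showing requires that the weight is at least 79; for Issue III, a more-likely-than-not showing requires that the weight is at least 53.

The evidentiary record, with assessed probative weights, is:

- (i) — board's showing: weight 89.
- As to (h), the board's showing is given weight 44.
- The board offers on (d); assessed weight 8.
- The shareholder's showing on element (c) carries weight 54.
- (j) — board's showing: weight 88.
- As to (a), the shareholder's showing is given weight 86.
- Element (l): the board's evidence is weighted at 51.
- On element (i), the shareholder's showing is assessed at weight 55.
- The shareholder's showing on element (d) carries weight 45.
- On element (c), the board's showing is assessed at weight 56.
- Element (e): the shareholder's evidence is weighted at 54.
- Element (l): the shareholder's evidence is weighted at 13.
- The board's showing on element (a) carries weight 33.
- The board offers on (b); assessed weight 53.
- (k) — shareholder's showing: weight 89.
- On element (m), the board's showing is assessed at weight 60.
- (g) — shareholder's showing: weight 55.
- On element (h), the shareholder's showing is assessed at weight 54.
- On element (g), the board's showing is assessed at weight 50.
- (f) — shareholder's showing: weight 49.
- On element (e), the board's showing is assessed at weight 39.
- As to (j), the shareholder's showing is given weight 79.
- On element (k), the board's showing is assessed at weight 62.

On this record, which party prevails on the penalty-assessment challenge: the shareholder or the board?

— Issue I —
At Stage I.1 the shareholder must meet a substantially-more-likely showing (weight is at least 79): on (a) the weight is 86 (the board's 33 is given no effect), which does reach 79, so (a) meets the standard.
  All elements met. The burden passes to the board.
At Stage I.2 the board must meet a more-likely-than-not showing (weight is at least 48): on (b) the weight is 53, which does reach 48, so (b) meets the standard; on (c) the weight is 56 (the shareholder's 54 is given no effect), ≥ 48, so (c) meets the standard.
  Stage I.2 is satisfied; the onus moves to the shareholder.
At Stage I.3 the shareholder must meet a more-likely-than-not showing (weight is at least 48): on (d) the weight is 45 (the board's 8 is given no effect), which does not reach 48, so (d) does not meet the standard; on (e) the weight is 54 (the board's 39 is given no effect), ≥ 48, so (e) meets the standard.
  Not every element is met, so the shareholder fails to carry Stage I.3.
The analysis ends at Stage I.3; the board prevails on this issue.
— Issue II —
Stage II.1 (shareholder, a preponderance, weight is at least 48): (f) 49 ≥ 48 — meets.
  Stage II.1 is satisfied; the shareholder continues to bear the burden.
Stage II.2 (shareholder, a preponderance, weight is at least 48): (g) 55 (board's 50 disregarded) ≥ 48 — meets.
  Stage II.2 is satisfied; the onus moves to the board.
Stage II.3 (board, a preponderance, weight is at least 48): (h) 44 (shareholder's 54 disregarded) < 48 — fails.
  The board does not carry Stage II.3.
The shareholder prevails on this issue.
— Issue III —
At Stage III.1 the shareholder must meet a more-likely-than-not showing (weight is at least 53): on (i) the weight is 55 (the board's 89 is given no effect), which does reach 53, so (i) meets the standard.
  All elements met. The shareholder retains the burden for Stage III.2.
At Stage III.2 the shareholder must meet a substantially-more-likely showing (weight is at least 79): on (j) the weight is 79 (the board's 88 is given no effect), ≥ 79, so (j) meets the standard; on (k) the weight is 89 (the board's 62 is given no effect), which does reach 79, so (k) meets the standard.
  The shareholder carries Stage III.2; the board now bears the burden.
At Stage III.3 the board must meet a more-likely-than-not showing (weight is at least 53): on (l) the weight is 51 (the shareholder's 13 is given no effect), which does not reach 53, so (l) does not meet the standard; on (m) the weight is 60, ≥ 53, so (m) meets the standard.
  The board does not carry Stage III.3.
The shareholder prevails on this issue.
Per-issue: Issue I → board; Issue II → shareholder; Issue III → shareholder. The shareholder must prevail on a majority of issues; overall, the shareholder prevails.

shareholder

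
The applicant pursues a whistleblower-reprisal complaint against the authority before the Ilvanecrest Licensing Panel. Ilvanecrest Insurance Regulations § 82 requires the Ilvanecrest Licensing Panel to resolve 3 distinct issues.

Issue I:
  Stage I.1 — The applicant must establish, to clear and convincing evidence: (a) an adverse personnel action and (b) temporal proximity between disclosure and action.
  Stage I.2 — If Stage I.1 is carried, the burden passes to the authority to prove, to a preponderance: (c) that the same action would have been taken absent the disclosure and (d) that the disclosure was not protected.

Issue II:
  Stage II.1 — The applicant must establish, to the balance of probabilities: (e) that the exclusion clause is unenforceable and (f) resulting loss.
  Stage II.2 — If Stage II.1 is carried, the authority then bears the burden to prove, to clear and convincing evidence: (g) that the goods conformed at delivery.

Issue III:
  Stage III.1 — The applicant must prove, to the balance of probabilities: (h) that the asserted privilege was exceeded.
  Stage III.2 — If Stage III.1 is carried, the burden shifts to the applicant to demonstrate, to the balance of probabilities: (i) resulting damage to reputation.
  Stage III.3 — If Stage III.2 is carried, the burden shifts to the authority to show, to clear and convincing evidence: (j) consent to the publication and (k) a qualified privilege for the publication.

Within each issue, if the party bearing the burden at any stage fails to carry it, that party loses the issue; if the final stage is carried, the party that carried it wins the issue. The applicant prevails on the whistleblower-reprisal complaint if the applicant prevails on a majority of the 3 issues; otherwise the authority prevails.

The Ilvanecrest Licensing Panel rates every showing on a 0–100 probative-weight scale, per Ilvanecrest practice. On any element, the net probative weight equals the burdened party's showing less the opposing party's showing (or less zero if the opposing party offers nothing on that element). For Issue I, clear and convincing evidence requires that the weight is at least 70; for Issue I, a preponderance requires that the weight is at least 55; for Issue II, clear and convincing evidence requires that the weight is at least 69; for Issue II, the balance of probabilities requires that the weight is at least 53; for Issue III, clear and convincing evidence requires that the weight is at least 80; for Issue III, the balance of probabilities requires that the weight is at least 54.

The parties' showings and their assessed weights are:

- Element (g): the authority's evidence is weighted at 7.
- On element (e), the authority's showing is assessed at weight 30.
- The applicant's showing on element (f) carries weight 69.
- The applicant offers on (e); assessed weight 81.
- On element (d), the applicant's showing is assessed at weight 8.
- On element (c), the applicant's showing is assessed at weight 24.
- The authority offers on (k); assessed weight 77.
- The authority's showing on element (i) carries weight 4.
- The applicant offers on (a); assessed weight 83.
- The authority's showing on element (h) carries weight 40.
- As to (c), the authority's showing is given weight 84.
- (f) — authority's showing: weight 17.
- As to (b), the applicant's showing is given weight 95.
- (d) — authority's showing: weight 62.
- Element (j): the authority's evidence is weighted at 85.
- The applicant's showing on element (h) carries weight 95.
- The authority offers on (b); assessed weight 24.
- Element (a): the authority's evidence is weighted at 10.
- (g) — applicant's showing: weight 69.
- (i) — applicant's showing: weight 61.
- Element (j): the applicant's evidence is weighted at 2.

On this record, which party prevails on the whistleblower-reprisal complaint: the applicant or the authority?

applicant

— Issue I —
At Stage I.1 the applicant must meet clear and convincing evidence (weight is at least 70): on (a) the weight is 83 less the opposing 10 gives net 73, ≥ 70, so (a) meets the standard; on (b) the weight is 95 less the opposing 24 gives net 71, which does reach 70, so (b) meets the standard.
  Stage I.1 carried; the burden shifts to the authority.
At Stage I.2 the authority must meet a preponderance (weight is at least 55): on (c) the weight is 84 less the opposing 24 gives net 60, ≥ 55, so (c) meets the standard; on (d) the weight is 62 less the opposing 8 gives net 54, which does not reach 55, so (d) does not meet the standard.
  The authority does not carry Stage I.2.
So the applicant prevails on this issue.
— Issue II —
At Stage II.1 the applicant must meet the balance of probabilities (weight is at least 53): on (e) the weight is 81 less the opposing 30 gives net 51, < 53, so (e) does not meet the standard; on (f) the weight is 69 less the opposing 17 gives net 52, < 53, so (f) does not meet the standard.
  Stage II.1 not carried; the applicant fails its burden.
The analysis ends at Stage II.1; the authority prevails on this issue.
— Issue III —
Stage III.1 — burden on applicant; standard: the balance of probabilities (weight is at least 54).
    (h): 95 − 40 = 55 ≥ 54 [met]
  Stage III.1 carried; the burden remains with the applicant.
Stage III.2 — burden on applicant; standard: the balance of probabilities (weight is at least 54).
    (i): 61 − 4 = 57 ≥ 54 [met]
  Stage III.2 carried; the burden shifts to the authority.
Stage III.3 — burden on authority; standard: clear and convincing evidence (weight is at least 80).
    (j): 85 − 2 = 83 ≥ 80 [met]
    (k): 77 < 80 [not met]
  Stage III.3 not carried; the authority fails its burden.
The applicant prevails on this issue.
Per-issue: Issue I → applicant; Issue II → authority; Issue III → applicant. The applicant must prevail on a majority of issues; overall, the applicant prevails.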